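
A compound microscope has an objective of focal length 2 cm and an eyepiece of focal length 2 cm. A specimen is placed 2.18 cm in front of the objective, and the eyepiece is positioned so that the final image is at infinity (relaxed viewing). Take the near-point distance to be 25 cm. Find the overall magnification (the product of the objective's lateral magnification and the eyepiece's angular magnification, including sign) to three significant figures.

Objective: 1/d_i = 1/f_obj - 1/d_o = 1/2 - 1/2.18 = 0.04128 cm^-1, so d_i = 24.222 cm.
m_obj = -d_i/d_o = -24.222/2.18 = -11.111.
Eyepiece angular magnification (image at infinity): M_eye = D/f_e = 25/2 = 12.500.
Overall M = m_obj x M_eye = (-11.111)(12.500) = -138.89.

-139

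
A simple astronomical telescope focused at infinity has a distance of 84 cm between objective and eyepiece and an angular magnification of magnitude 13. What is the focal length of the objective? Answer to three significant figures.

78.0 cm

In normal adjustment the tube length equals f_obj + f_eye and |M| = f_obj/f_eye.
So f_obj = 13 f_eye and 13 f_eye + f_eye = 84 cm, giving f_eye = 84/14 = 6.000 cm and f_obj = 78.000 cm.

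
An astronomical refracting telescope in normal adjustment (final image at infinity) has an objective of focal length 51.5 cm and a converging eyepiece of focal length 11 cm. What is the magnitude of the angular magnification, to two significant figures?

4.7

|M| = f_obj/|f_eye| = 51.5/11 = 4.682.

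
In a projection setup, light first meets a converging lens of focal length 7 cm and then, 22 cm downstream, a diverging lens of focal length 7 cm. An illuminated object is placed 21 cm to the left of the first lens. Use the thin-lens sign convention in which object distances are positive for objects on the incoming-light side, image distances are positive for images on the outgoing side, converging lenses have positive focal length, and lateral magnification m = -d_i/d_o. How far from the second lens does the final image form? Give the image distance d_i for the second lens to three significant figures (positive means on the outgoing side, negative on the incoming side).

First lens: d_i1 = 1/(1/7 - 1/21) = 10.500 cm.
That image sits 11.500 cm in front of the second lens, so d_o2 = 11.500 cm.
Second lens: d_i2 = 1/(1/(-7) - 1/(11.500)) = -4.351 cm.

-4.35 cm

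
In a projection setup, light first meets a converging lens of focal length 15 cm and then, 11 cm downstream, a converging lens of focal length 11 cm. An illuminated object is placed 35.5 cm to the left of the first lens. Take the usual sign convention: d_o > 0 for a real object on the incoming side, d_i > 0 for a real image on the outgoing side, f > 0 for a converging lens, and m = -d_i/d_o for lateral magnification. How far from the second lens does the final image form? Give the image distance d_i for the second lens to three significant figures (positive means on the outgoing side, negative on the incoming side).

6.34 cm

Lens 1: 1/d_i1 = 1/f_1 - 1/d_o1 = 1/15 - 1/35.5 = 0.03850 cm^-1, so d_i1 = 25.976 cm.
Since 25.976 cm > 11 cm, the first image lies past the second lens and serves as a virtual object: d_o2 = L - d_i1 = -14.976 cm.
Lens 2: 1/d_i2 = 1/f_2 - 1/d_o2 = 1/11 - 1/(-14.976) = 0.15768 cm^-1, so d_i2 = 6.342 cm.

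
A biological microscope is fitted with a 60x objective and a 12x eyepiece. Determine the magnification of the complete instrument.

The overall magnification of a compound microscope is the product of the objective and eyepiece magnifications:
M = M_obj x M_eye = 60 x 12 = 720.

720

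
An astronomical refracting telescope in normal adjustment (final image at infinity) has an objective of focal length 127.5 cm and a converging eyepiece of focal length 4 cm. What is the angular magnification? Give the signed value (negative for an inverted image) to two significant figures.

-32

M = -f_obj/f_eye = -127.5/(4) = -31.875.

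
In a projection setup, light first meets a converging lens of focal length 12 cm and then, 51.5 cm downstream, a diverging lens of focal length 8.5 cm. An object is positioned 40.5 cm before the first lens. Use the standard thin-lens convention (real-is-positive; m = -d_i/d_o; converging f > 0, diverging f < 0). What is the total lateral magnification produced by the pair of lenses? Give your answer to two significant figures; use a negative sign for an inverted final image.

-0.083

Applying the thin-lens equation to the first lens, 1/12 = 1/40.5 + 1/d_i1, which gives d_i1 = 17.053 cm.
Its lateral magnification is m_1 = -d_i1/d_o1 = -(17.053)/40.5 = -0.4211.
That image sits 34.447 cm in front of the second lens, so d_o2 = 34.447 cm.
Applying the thin-lens equation again with f_2 = -8.5 cm and d_o2 = 34.447 cm gives d_i2 = -6.818 cm.
m_2 = -(-6.818)/(34.447) = 0.1979.
Overall magnification: m = m_1 m_2 = -0.0833.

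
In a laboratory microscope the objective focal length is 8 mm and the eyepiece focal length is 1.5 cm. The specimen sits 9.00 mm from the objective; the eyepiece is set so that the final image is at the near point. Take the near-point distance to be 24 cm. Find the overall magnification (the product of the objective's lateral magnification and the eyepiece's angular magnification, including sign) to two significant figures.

Convert to cm: f_obj = 8 mm = 0.8 cm; d_o = 9.00 mm = 0.90 cm.
Objective: 1/d_i = 1/f_obj - 1/d_o = 1/0.8 - 1/0.90 = 0.13889 cm^-1, so d_i = 7.200 cm.
m_obj = -d_i/d_o = -7.200/0.90 = -8.000.
Eyepiece angular magnification (image at near point): M_eye = 1 + D/f_e = 1 + 24/1.5 = 17.000.
Overall M = m_obj x M_eye = (-8.000)(17.000) = -136.00.

-140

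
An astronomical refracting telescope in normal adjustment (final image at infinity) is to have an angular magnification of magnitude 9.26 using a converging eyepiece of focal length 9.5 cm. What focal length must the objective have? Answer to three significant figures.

|M| = f_obj/|f_eye|, so f_obj = |M| x |f_eye| = 9.26 x 9.5 = 87.970 cm.

88.0 cm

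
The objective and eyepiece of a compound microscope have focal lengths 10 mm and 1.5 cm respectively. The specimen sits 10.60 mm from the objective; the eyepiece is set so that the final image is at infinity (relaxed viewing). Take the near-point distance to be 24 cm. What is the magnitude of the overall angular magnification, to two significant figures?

Convert to cm: f_obj = 10 mm = 1 cm; d_o = 10.60 mm = 1.06 cm.
Objective: 1/d_i = 1/f_obj - 1/d_o = 1/1 - 1/1.06 = 0.05660 cm^-1, so d_i = 17.667 cm.
m_obj = -d_i/d_o = -17.667/1.06 = -16.667.
Eyepiece angular magnification (image at infinity): M_eye = D/f_e = 24/1.5 = 16.000.
Overall M = m_obj x M_eye = (-16.667)(16.000) = -266.67.
|M| = 266.67.

270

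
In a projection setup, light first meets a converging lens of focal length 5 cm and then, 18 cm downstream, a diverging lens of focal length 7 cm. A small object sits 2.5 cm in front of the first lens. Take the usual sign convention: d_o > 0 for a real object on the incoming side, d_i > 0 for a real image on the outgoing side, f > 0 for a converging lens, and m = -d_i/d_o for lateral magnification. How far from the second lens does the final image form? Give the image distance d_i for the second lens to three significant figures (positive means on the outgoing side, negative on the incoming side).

-5.37 cm

Lens 1: 1/d_i1 = 1/f_1 - 1/d_o1 = 1/5 - 1/2.5 = -0.20000 cm^-1, so d_i1 = -5.000 cm.
The intermediate image is virtual, 5.000 cm to the left of lens 1, so d_o2 = L - d_i1 = 18 - (-5.000) = 23.000 cm.
Lens 2: 1/d_i2 = 1/f_2 - 1/d_o2 = 1/(-7) - 1/(23.000) = -0.18634 cm^-1, so d_i2 = -5.367 cm.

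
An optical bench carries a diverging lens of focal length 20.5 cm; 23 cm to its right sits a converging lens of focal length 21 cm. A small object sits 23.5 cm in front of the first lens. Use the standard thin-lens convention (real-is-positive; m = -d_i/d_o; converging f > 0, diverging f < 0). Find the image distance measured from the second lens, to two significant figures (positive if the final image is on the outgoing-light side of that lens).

55 cm

Applying the thin-lens equation to the first lens, 1/(-20.5) = 1/23.5 + 1/d_i1, which gives d_i1 = -10.949 cm.
With d_i1 < 0 the first image is virtual and lies on the object side; the object distance for lens 2 is d_o2 = 23 - (-10.949) = 33.949 cm.
Applying the thin-lens equation again with f_2 = 21 cm and d_o2 = 33.949 cm gives d_i2 = 55.057 cm.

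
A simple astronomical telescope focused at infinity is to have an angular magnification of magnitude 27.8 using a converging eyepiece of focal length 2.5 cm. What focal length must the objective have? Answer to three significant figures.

|M| = f_obj/|f_eye|, so f_obj = |M| x |f_eye| = 27.8 x 2.5 = 69.500 cm.

69.5 cm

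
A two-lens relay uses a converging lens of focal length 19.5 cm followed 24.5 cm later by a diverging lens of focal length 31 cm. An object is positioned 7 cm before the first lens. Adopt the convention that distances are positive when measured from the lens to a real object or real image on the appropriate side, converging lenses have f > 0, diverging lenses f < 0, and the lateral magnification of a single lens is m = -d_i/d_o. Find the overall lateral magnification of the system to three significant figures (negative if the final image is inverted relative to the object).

0.728

First lens: d_i1 = 1/(1/19.5 - 1/7) = -10.920 cm.
m_1 = -(-10.920)/7 = 1.5600.
With d_i1 < 0 the first image is virtual and lies on the object side; the object distance for lens 2 is d_o2 = 24.5 - (-10.920) = 35.420 cm.
Second lens: d_i2 = 1/(1/(-31) - 1/(35.420)) = -16.531 cm.
m_2 = -(-16.531)/(35.420) = 0.4667.
Overall magnification: m = m_1 m_2 = 0.7281.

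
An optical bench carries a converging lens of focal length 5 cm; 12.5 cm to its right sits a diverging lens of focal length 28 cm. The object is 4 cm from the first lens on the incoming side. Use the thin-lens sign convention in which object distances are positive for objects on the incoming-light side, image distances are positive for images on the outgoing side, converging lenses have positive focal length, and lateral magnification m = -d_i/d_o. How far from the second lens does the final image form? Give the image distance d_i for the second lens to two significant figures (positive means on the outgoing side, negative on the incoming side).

Applying the thin-lens equation to the first lens, 1/5 = 1/4 + 1/d_i1, which gives d_i1 = -20.000 cm.
The intermediate image is virtual, 20.000 cm to the left of lens 1, so d_o2 = L - d_i1 = 12.5 - (-20.000) = 32.500 cm.
Applying the thin-lens equation again with f_2 = -28 cm and d_o2 = 32.500 cm gives d_i2 = -15.041 cm.

-15 cm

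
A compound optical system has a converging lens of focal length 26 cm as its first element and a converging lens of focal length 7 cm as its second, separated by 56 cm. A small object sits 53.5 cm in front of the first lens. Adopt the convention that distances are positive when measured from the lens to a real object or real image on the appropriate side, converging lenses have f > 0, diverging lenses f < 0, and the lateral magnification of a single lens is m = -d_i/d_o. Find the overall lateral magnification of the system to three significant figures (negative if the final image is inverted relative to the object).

-4.18

Lens 1: 1/d_i1 = 1/f_1 - 1/d_o1 = 1/26 - 1/53.5 = 0.01977 cm^-1, so d_i1 = 50.582 cm.
m_1 = -(50.582)/53.5 = -0.9455.
The intermediate image is 50.582 cm to the right of lens 1, so d_o2 = L - d_i1 = 56 - 50.582 = 5.418 cm.
Lens 2: 1/d_i2 = 1/f_2 - 1/d_o2 = 1/7 - 1/(5.418) = -0.04171 cm^-1, so d_i2 = -23.977 cm.
m_2 = -(-23.977)/(5.418) = 4.4253.
Overall magnification: m = m_1 m_2 = -4.1839.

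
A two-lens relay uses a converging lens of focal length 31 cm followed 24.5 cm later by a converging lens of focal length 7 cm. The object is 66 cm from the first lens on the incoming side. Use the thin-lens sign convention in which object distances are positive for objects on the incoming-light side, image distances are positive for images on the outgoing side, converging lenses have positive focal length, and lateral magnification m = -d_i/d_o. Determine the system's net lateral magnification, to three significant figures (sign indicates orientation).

-0.151

Lens 1: 1/d_i1 = 1/f_1 - 1/d_o1 = 1/31 - 1/66 = 0.01711 cm^-1, so d_i1 = 58.457 cm.
m_1 = -(58.457)/66 = -0.8857.
This image would form 58.457 cm past lens 1, i.e. 33.957 cm beyond lens 2, so it is a virtual object for lens 2: d_o2 = 24.5 - 58.457 = -33.957 cm.
Lens 2: 1/d_i2 = 1/f_2 - 1/d_o2 = 1/7 - 1/(-33.957) = 0.17231 cm^-1, so d_i2 = 5.804 cm.
m_2 = -(5.804)/(-33.957) = 0.1709.
Overall magnification: m = m_1 m_2 = -0.1514.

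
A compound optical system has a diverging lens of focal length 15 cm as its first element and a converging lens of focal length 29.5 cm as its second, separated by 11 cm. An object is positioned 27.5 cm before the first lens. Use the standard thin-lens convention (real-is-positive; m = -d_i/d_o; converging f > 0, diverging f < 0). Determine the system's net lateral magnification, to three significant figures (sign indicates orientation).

Lens 1: 1/d_i1 = 1/f_1 - 1/d_o1 = 1/(-15) - 1/27.5 = -0.10303 cm^-1, so d_i1 = -9.706 cm.
m_1 = -(-9.706)/27.5 = 0.3529.
The intermediate image is virtual, 9.706 cm to the left of lens 1, so d_o2 = L - d_i1 = 11 - (-9.706) = 20.706 cm.
Lens 2: 1/d_i2 = 1/f_2 - 1/d_o2 = 1/29.5 - 1/(20.706) = -0.01440 cm^-1, so d_i2 = -69.458 cm.
m_2 = -(-69.458)/(20.706) = 3.3545.
Total m = m_1 x m_2 = (0.3529)(3.3545) = 1.1839.

1.18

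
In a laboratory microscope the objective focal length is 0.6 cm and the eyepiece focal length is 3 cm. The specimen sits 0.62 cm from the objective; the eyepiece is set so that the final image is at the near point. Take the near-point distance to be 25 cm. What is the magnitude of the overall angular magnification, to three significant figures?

280

Objective: 1/d_i = 1/f_obj - 1/d_o = 1/0.6 - 1/0.62 = 0.05376 cm^-1, so d_i = 18.600 cm.
m_obj = -d_i/d_o = -18.600/0.62 = -30.000.
Eyepiece angular magnification (image at near point): M_eye = 1 + D/f_e = 1 + 25/3 = 9.333.
Overall M = m_obj x M_eye = (-30.000)(9.333) = -280.00.
|M| = 280.00.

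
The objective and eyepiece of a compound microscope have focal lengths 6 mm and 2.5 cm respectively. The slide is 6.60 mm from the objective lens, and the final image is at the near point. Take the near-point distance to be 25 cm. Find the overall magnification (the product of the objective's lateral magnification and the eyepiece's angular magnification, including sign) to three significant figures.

-110

Convert to cm: f_obj = 6 mm = 0.6 cm; d_o = 6.60 mm = 0.66 cm.
Objective: 1/d_i = 1/f_obj - 1/d_o = 1/0.6 - 1/0.66 = 0.15152 cm^-1, so d_i = 6.600 cm.
m_obj = -d_i/d_o = -6.600/0.66 = -10.000.
Eyepiece angular magnification (image at near point): M_eye = 1 + D/f_e = 1 + 25/2.5 = 11.000.
Overall M = m_obj x M_eye = (-10.000)(11.000) = -110.00.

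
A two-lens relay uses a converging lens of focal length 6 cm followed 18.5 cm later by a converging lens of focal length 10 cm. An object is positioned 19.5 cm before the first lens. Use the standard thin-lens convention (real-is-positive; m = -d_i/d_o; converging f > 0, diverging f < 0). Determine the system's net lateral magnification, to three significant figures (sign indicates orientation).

First lens: d_i1 = 1/(1/6 - 1/19.5) = 8.667 cm.
m_1 = -(8.667)/19.5 = -0.4444.
That image sits 9.833 cm in front of the second lens, so d_o2 = 9.833 cm.
Second lens: d_i2 = 1/(1/10 - 1/(9.833)) = -590.000 cm.
m_2 = -(-590.000)/(9.833) = 60.0000.
Total m = m_1 x m_2 = (-0.4444)(60.0000) = -26.6667.

-26.7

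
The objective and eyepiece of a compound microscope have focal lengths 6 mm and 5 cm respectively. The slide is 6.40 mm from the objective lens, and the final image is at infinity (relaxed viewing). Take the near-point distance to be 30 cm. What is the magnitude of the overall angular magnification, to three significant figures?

Convert to cm: f_obj = 6 mm = 0.6 cm; d_o = 6.40 mm = 0.64 cm.
Objective: 1/d_i = 1/f_obj - 1/d_o = 1/0.6 - 1/0.64 = 0.10417 cm^-1, so d_i = 9.600 cm.
m_obj = -d_i/d_o = -9.600/0.64 = -15.000.
Eyepiece angular magnification (image at infinity): M_eye = D/f_e = 30/5 = 6.000.
Overall M = m_obj x M_eye = (-15.000)(6.000) = -90.00.
|M| = 90.00.

90.0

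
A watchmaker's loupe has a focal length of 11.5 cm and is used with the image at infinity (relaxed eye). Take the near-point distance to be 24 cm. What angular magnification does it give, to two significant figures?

2.1

M = D/f = 24/11.5 = 2.087.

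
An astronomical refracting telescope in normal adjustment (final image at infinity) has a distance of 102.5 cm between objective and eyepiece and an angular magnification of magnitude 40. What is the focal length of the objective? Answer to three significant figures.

100 cm

In normal adjustment the tube length equals f_obj + f_eye and |M| = f_obj/f_eye.
So f_obj = 40 f_eye and 40 f_eye + f_eye = 102.5 cm, giving f_eye = 102.5/41 = 2.500 cm and f_obj = 100.000 cm.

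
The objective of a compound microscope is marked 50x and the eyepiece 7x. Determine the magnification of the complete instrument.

350

The overall magnification of a compound microscope is the product of the objective and eyepiece magnifications:
M = M_obj x M_eye = 50 x 7 = 350.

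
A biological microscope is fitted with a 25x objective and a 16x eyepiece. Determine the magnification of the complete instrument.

The overall magnification of a compound microscope is the product of the objective and eyepiece magnifications:
M = M_obj x M_eye = 25 x 16 = 400.

400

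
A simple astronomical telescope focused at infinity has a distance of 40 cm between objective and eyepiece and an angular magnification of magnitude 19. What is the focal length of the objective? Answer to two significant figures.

In normal adjustment the tube length equals f_obj + f_eye and |M| = f_obj/f_eye.
So f_obj = 19 f_eye and 19 f_eye + f_eye = 40 cm, giving f_eye = 40/20 = 2.000 cm and f_obj = 38.000 cm.

38 cm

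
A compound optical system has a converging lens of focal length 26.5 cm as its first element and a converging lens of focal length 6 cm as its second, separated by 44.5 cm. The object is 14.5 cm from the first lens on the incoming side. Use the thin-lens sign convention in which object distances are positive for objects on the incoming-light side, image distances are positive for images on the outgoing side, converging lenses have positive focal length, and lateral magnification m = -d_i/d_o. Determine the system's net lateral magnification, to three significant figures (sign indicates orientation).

Lens 1: 1/d_i1 = 1/f_1 - 1/d_o1 = 1/26.5 - 1/14.5 = -0.03123 cm^-1, so d_i1 = -32.021 cm.
m_1 = -(-32.021)/14.5 = 2.2083.
The intermediate image is virtual, 32.021 cm to the left of lens 1, so d_o2 = L - d_i1 = 44.5 - (-32.021) = 76.521 cm.
Lens 2: 1/d_i2 = 1/f_2 - 1/d_o2 = 1/6 - 1/(76.521) = 0.15360 cm^-1, so d_i2 = 6.510 cm.
m_2 = -(6.510)/(76.521) = -0.0851.
The system's lateral magnification is m_1 m_2 = (2.2083)(-0.0851) = -0.1879.

-0.188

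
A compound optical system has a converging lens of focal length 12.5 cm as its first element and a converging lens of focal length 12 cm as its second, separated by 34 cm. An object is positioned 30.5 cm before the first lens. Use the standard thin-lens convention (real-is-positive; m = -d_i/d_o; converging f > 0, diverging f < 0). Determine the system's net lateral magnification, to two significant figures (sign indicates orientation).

10

Applying the thin-lens equation to the first lens, 1/12.5 = 1/30.5 + 1/d_i1, which gives d_i1 = 21.181 cm.
Its lateral magnification is m_1 = -d_i1/d_o1 = -(21.181)/30.5 = -0.6944.
Object distance for lens 2: d_o2 = 34 - 21.181 = 12.819 cm.
Applying the thin-lens equation again with f_2 = 12 cm and d_o2 = 12.819 cm gives d_i2 = 187.729 cm.
m_2 = -(187.729)/(12.819) = -14.6441.
Overall magnification: m = m_1 m_2 = 10.1695.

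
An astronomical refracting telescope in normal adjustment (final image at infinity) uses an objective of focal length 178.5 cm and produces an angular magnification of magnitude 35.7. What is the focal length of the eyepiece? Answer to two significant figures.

5.0 cm

|M| = f_obj/f_eye, so f_eye = f_obj/|M| = 178.5/35.7 = 5.000 cm.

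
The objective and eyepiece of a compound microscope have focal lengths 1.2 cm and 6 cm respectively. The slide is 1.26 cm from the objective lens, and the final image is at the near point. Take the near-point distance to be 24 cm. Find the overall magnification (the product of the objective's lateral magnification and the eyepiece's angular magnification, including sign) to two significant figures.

-100

Objective: 1/d_i = 1/f_obj - 1/d_o = 1/1.2 - 1/1.26 = 0.03968 cm^-1, so d_i = 25.200 cm.
m_obj = -d_i/d_o = -25.200/1.26 = -20.000.
Eyepiece angular magnification (image at near point): M_eye = 1 + D/f_e = 1 + 24/6 = 5.000.
Overall M = m_obj x M_eye = (-20.000)(5.000) = -100.00.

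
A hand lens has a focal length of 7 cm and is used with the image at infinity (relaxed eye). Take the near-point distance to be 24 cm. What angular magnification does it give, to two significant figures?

3.4

M = D/f = 24/7 = 3.429.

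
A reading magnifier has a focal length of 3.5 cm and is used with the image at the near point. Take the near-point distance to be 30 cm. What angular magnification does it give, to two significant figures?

9.6

M = 1 + D/f = 1 + 30/3.5 = 9.571.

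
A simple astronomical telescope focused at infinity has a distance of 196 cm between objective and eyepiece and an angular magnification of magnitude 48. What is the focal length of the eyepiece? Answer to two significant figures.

4.0 cm

In normal adjustment the tube length equals f_obj + f_eye and |M| = f_obj/f_eye.
So f_obj = 48 f_eye and 48 f_eye + f_eye = 196 cm, giving f_eye = 196/49 = 4.000 cm and f_obj = 192.000 cm.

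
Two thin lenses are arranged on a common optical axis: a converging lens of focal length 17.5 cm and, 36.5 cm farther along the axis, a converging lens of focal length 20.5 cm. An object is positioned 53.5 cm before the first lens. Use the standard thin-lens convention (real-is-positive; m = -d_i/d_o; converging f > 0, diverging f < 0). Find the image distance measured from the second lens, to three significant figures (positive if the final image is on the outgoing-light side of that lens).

Applying the thin-lens equation to the first lens, 1/17.5 = 1/53.5 + 1/d_i1, which gives d_i1 = 26.007 cm.
The intermediate image is 26.007 cm to the right of lens 1, so d_o2 = L - d_i1 = 36.5 - 26.007 = 10.493 cm.
Applying the thin-lens equation again with f_2 = 20.5 cm and d_o2 = 10.493 cm gives d_i2 = -21.496 cm.

-21.5 cm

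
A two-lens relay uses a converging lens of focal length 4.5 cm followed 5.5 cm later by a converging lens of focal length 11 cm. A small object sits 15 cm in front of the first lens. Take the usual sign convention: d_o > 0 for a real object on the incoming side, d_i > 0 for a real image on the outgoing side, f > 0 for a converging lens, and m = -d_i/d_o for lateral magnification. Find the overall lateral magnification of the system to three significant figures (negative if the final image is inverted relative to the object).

First lens: d_i1 = 1/(1/4.5 - 1/15) = 6.429 cm.
m_1 = -(6.429)/15 = -0.4286.
This image would form 6.429 cm past lens 1, i.e. 0.929 cm beyond lens 2, so it is a virtual object for lens 2: d_o2 = 5.5 - 6.429 = -0.929 cm.
Second lens: d_i2 = 1/(1/11 - 1/(-0.929)) = 0.856 cm.
m_2 = -(0.856)/(-0.929) = 0.9222.
Total m = m_1 x m_2 = (-0.4286)(0.9222) = -0.3952.

-0.395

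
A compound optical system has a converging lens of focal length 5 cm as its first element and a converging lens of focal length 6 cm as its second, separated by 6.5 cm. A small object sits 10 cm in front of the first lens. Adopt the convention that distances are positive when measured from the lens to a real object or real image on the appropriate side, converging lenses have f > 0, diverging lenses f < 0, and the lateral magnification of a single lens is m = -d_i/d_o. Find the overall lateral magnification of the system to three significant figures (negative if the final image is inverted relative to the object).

-0.632

Applying the thin-lens equation to the first lens, 1/5 = 1/10 + 1/d_i1, which gives d_i1 = 10.000 cm.
Its lateral magnification is m_1 = -d_i1/d_o1 = -(10.000)/10 = -1.0000.
This image would form 10.000 cm past lens 1, i.e. 3.500 cm beyond lens 2, so it is a virtual object for lens 2: d_o2 = 6.5 - 10.000 = -3.500 cm.
Applying the thin-lens equation again with f_2 = 6 cm and d_o2 = -3.500 cm gives d_i2 = 2.211 cm.
m_2 = -(2.211)/(-3.500) = 0.6316.
Overall magnification: m = m_1 m_2 = -0.6316.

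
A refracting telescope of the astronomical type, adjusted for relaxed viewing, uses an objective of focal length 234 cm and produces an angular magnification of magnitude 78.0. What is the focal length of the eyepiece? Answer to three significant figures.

3.00 cm

|M| = f_obj/f_eye, so f_eye = f_obj/|M| = 234/78.0 = 3.000 cm.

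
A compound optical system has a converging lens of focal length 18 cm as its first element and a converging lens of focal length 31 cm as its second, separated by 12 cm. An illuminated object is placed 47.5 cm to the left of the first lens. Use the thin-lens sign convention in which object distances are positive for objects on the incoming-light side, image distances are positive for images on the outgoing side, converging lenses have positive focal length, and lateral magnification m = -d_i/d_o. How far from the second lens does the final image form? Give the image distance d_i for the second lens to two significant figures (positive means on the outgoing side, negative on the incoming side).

11 cm

Applying the thin-lens equation to the first lens, 1/18 = 1/47.5 + 1/d_i1, which gives d_i1 = 28.983 cm.
This image would form 28.983 cm past lens 1, i.e. 16.983 cm beyond lens 2, so it is a virtual object for lens 2: d_o2 = 12 - 28.983 = -16.983 cm.
Applying the thin-lens equation again with f_2 = 31 cm and d_o2 = -16.983 cm gives d_i2 = 10.972 cm.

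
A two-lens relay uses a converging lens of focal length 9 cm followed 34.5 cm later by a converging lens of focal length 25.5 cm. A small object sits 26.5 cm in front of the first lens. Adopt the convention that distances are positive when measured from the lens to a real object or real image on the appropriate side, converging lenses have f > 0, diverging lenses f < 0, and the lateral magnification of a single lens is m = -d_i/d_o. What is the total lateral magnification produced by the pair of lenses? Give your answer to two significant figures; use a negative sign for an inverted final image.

First lens: d_i1 = 1/(1/9 - 1/26.5) = 13.629 cm.
m_1 = -(13.629)/26.5 = -0.5143.
Object distance for lens 2: d_o2 = 34.5 - 13.629 = 20.871 cm.
Second lens: d_i2 = 1/(1/25.5 - 1/(20.871)) = -114.986 cm.
m_2 = -(-114.986)/(20.871) = 5.5093.
Overall magnification: m = m_1 m_2 = -2.8333.

-2.8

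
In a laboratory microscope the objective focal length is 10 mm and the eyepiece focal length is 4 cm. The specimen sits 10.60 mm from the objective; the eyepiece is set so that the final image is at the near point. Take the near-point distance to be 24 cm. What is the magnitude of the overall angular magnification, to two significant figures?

Convert to cm: f_obj = 10 mm = 1 cm; d_o = 10.60 mm = 1.06 cm.
Objective: 1/d_i = 1/f_obj - 1/d_o = 1/1 - 1/1.06 = 0.05660 cm^-1, so d_i = 17.667 cm.
m_obj = -d_i/d_o = -17.667/1.06 = -16.667.
Eyepiece angular magnification (image at near point): M_eye = 1 + D/f_e = 1 + 24/4 = 7.000.
Overall M = m_obj x M_eye = (-16.667)(7.000) = -116.67.
|M| = 116.67.

120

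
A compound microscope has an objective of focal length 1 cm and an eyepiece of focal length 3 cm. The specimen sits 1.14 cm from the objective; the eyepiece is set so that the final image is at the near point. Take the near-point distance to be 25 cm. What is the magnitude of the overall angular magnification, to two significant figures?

67

Objective: 1/d_i = 1/f_obj - 1/d_o = 1/1 - 1/1.14 = 0.12281 cm^-1, so d_i = 8.143 cm.
m_obj = -d_i/d_o = -8.143/1.14 = -7.143.
Eyepiece angular magnification (image at near point): M_eye = 1 + D/f_e = 1 + 25/3 = 9.333.
Overall M = m_obj x M_eye = (-7.143)(9.333) = -66.67.
|M| = 66.67.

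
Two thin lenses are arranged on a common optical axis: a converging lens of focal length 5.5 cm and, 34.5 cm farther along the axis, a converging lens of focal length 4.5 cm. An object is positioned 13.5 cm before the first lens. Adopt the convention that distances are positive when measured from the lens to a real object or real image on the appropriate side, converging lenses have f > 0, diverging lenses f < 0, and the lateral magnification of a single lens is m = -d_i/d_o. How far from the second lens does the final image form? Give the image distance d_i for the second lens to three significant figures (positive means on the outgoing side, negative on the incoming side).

Lens 1: 1/d_i1 = 1/f_1 - 1/d_o1 = 1/5.5 - 1/13.5 = 0.10774 cm^-1, so d_i1 = 9.281 cm.
That image sits 25.219 cm in front of the second lens, so d_o2 = 25.219 cm.
Lens 2: 1/d_i2 = 1/f_2 - 1/d_o2 = 1/4.5 - 1/(25.219) = 0.18257 cm^-1, so d_i2 = 5.477 cm.

5.48 cm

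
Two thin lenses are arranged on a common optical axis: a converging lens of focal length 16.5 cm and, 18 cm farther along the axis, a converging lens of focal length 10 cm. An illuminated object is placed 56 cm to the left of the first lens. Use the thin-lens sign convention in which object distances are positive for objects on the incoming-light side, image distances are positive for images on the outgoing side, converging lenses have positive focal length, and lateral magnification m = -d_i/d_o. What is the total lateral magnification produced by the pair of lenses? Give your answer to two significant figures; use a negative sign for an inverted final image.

Lens 1: 1/d_i1 = 1/f_1 - 1/d_o1 = 1/16.5 - 1/56 = 0.04275 cm^-1, so d_i1 = 23.392 cm.
m_1 = -(23.392)/56 = -0.4177.
This image would form 23.392 cm past lens 1, i.e. 5.392 cm beyond lens 2, so it is a virtual object for lens 2: d_o2 = 18 - 23.392 = -5.392 cm.
Lens 2: 1/d_i2 = 1/f_2 - 1/d_o2 = 1/10 - 1/(-5.392) = 0.28545 cm^-1, so d_i2 = 3.503 cm.
m_2 = -(3.503)/(-5.392) = 0.6497.
Total m = m_1 x m_2 = (-0.4177)(0.6497) = -0.2714.

-0.27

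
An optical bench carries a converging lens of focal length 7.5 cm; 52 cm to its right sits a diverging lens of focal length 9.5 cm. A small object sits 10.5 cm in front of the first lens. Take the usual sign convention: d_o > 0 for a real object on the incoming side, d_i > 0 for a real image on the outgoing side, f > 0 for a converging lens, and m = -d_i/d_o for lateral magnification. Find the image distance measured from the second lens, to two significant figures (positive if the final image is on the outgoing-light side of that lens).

First lens: d_i1 = 1/(1/7.5 - 1/10.5) = 26.250 cm.
Object distance for lens 2: d_o2 = 52 - 26.250 = 25.750 cm.
Second lens: d_i2 = 1/(1/(-9.5) - 1/(25.750)) = -6.940 cm.

-6.9 cm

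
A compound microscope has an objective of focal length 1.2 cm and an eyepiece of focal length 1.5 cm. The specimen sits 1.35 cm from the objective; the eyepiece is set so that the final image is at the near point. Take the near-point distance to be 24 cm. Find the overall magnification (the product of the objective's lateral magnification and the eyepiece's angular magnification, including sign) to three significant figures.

Objective: 1/d_i = 1/f_obj - 1/d_o = 1/1.2 - 1/1.35 = 0.09259 cm^-1, so d_i = 10.800 cm.
m_obj = -d_i/d_o = -10.800/1.35 = -8.000.
Eyepiece angular magnification (image at near point): M_eye = 1 + D/f_e = 1 + 24/1.5 = 17.000.
Overall M = m_obj x M_eye = (-8.000)(17.000) = -136.00.

-136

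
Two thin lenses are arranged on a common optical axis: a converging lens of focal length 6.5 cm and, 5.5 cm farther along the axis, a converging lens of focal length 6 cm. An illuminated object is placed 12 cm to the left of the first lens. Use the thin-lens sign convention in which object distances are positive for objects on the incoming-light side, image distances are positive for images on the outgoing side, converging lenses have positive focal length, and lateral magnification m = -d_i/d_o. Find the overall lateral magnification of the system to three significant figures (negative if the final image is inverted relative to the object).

First lens: d_i1 = 1/(1/6.5 - 1/12) = 14.182 cm.
m_1 = -(14.182)/12 = -1.1818.
This image would form 14.182 cm past lens 1, i.e. 8.682 cm beyond lens 2, so it is a virtual object for lens 2: d_o2 = 5.5 - 14.182 = -8.682 cm.
Second lens: d_i2 = 1/(1/6 - 1/(-8.682)) = 3.548 cm.
m_2 = -(3.548)/(-8.682) = 0.4087.
Total m = m_1 x m_2 = (-1.1818)(0.4087) = -0.4830.

-0.483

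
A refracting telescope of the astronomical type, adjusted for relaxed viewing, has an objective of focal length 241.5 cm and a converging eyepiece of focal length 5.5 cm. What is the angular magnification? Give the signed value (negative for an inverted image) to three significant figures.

M = -f_obj/f_eye = -241.5/(5.5) = -43.909.

-43.9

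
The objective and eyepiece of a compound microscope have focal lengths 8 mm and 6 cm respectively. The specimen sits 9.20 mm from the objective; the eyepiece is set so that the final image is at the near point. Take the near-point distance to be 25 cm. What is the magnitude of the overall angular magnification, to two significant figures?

34

Convert to cm: f_obj = 8 mm = 0.8 cm; d_o = 9.20 mm = 0.92 cm.
Objective: 1/d_i = 1/f_obj - 1/d_o = 1/0.8 - 1/0.92 = 0.16304 cm^-1, so d_i = 6.133 cm.
m_obj = -d_i/d_o = -6.133/0.92 = -6.667.
Eyepiece angular magnification (image at near point): M_eye = 1 + D/f_e = 1 + 25/6 = 5.167.
Overall M = m_obj x M_eye = (-6.667)(5.167) = -34.44.
|M| = 34.44.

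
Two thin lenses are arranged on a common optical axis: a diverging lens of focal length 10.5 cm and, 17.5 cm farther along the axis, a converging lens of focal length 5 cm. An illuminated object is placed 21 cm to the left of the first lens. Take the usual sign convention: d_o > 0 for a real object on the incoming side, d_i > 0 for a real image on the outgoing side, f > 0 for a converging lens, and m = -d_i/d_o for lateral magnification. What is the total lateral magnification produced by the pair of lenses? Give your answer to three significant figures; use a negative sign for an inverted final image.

Lens 1: 1/d_i1 = 1/f_1 - 1/d_o1 = 1/(-10.5) - 1/21 = -0.14286 cm^-1, so d_i1 = -7.000 cm.
m_1 = -(-7.000)/21 = 0.3333.
The intermediate image is virtual, 7.000 cm to the left of lens 1, so d_o2 = L - d_i1 = 17.5 - (-7.000) = 24.500 cm.
Lens 2: 1/d_i2 = 1/f_2 - 1/d_o2 = 1/5 - 1/(24.500) = 0.15918 cm^-1, so d_i2 = 6.282 cm.
m_2 = -(6.282)/(24.500) = -0.2564.
Overall magnification: m = m_1 m_2 = -0.0855.

-0.0855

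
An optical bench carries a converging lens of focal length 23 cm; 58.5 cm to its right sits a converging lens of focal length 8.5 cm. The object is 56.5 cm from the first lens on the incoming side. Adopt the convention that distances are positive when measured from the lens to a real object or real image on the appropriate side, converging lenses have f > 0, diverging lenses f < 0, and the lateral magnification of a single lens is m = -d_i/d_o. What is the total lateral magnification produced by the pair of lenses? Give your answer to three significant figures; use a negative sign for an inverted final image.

0.521

Applying the thin-lens equation to the first lens, 1/23 = 1/56.5 + 1/d_i1, which gives d_i1 = 38.791 cm.
Its lateral magnification is m_1 = -d_i1/d_o1 = -(38.791)/56.5 = -0.6866.
Object distance for lens 2: d_o2 = 58.5 - 38.791 = 19.709 cm.
Applying the thin-lens equation again with f_2 = 8.5 cm and d_o2 = 19.709 cm gives d_i2 = 14.946 cm.
m_2 = -(14.946)/(19.709) = -0.7583.
Total m = m_1 x m_2 = (-0.6866)(-0.7583) = 0.5206.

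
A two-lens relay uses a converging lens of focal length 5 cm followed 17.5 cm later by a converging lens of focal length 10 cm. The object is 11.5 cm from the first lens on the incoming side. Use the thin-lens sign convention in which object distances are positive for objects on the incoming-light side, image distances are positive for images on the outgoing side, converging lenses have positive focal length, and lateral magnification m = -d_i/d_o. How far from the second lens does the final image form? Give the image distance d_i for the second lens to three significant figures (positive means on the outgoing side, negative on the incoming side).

-64.3 cm

Lens 1: 1/d_i1 = 1/f_1 - 1/d_o1 = 1/5 - 1/11.5 = 0.11304 cm^-1, so d_i1 = 8.846 cm.
The intermediate image is 8.846 cm to the right of lens 1, so d_o2 = L - d_i1 = 17.5 - 8.846 = 8.654 cm.
Lens 2: 1/d_i2 = 1/f_2 - 1/d_o2 = 1/10 - 1/(8.654) = -0.01556 cm^-1, so d_i2 = -64.286 cm.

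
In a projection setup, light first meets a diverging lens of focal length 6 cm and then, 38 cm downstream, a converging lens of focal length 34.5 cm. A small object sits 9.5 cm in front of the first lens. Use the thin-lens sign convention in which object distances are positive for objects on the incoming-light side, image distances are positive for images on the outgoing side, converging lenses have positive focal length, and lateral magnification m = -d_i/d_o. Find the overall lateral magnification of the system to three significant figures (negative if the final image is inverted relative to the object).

First lens: d_i1 = 1/(1/(-6) - 1/9.5) = -3.677 cm.
m_1 = -(-3.677)/9.5 = 0.3871.
With d_i1 < 0 the first image is virtual and lies on the object side; the object distance for lens 2 is d_o2 = 38 - (-3.677) = 41.677 cm.
Second lens: d_i2 = 1/(1/34.5 - 1/(41.677)) = 200.333 cm.
m_2 = -(200.333)/(41.677) = -4.8067.
The system's lateral magnification is m_1 m_2 = (0.3871)(-4.8067) = -1.8607.

-1.86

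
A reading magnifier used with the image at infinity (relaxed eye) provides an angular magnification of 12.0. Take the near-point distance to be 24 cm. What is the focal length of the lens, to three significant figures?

2.00 cm

For the image at infinity, M = D/f.
f = D/M = 24/12.0 = 2.000 cm.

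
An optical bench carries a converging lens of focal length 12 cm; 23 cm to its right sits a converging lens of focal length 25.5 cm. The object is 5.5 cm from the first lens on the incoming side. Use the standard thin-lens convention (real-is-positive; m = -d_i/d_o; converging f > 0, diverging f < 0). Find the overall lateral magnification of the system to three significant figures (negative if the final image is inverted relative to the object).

Lens 1: 1/d_i1 = 1/f_1 - 1/d_o1 = 1/12 - 1/5.5 = -0.09848 cm^-1, so d_i1 = -10.154 cm.
m_1 = -(-10.154)/5.5 = 1.8462.
The intermediate image is virtual, 10.154 cm to the left of lens 1, so d_o2 = L - d_i1 = 23 - (-10.154) = 33.154 cm.
Lens 2: 1/d_i2 = 1/f_2 - 1/d_o2 = 1/25.5 - 1/(33.154) = 0.00905 cm^-1, so d_i2 = 110.457 cm.
m_2 = -(110.457)/(33.154) = -3.3317.
Overall magnification: m = m_1 m_2 = -6.1508.

-6.15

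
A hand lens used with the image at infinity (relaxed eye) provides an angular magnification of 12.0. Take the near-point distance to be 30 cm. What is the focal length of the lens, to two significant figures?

For the image at infinity, M = D/f.
f = D/M = 30/12.0 = 2.500 cm.

2.5 cm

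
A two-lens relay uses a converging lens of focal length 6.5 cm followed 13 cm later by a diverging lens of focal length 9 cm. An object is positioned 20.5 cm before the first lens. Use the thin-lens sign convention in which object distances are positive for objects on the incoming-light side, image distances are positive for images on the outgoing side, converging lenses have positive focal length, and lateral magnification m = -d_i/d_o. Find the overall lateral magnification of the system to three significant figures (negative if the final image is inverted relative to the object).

First lens: d_i1 = 1/(1/6.5 - 1/20.5) = 9.518 cm.
m_1 = -(9.518)/20.5 = -0.4643.
Object distance for lens 2: d_o2 = 13 - 9.518 = 3.482 cm.
Second lens: d_i2 = 1/(1/(-9) - 1/(3.482)) = -2.511 cm.
m_2 = -(-2.511)/(3.482) = 0.7210.
The system's lateral magnification is m_1 m_2 = (-0.4643)(0.7210) = -0.3348.

-0.335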